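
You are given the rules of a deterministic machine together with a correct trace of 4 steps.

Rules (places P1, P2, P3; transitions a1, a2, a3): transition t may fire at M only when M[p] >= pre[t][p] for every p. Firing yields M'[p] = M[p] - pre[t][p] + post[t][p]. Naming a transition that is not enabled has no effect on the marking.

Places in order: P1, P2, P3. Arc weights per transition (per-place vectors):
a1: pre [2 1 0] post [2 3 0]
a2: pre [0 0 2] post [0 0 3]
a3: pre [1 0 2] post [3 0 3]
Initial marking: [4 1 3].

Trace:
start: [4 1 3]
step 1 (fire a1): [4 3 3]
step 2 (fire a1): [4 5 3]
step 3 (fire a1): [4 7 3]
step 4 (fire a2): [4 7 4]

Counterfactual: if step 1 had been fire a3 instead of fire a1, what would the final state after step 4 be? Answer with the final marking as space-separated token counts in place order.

6 5 5

(re-executing from step 1 with the substitution; state before step 1: [4 1 3])
step 1 (fire a3): [6 1 4]
step 2 (fire a1): [6 3 4]
step 3 (fire a1): [6 5 4]
step 4 (fire a2): [6 5 5]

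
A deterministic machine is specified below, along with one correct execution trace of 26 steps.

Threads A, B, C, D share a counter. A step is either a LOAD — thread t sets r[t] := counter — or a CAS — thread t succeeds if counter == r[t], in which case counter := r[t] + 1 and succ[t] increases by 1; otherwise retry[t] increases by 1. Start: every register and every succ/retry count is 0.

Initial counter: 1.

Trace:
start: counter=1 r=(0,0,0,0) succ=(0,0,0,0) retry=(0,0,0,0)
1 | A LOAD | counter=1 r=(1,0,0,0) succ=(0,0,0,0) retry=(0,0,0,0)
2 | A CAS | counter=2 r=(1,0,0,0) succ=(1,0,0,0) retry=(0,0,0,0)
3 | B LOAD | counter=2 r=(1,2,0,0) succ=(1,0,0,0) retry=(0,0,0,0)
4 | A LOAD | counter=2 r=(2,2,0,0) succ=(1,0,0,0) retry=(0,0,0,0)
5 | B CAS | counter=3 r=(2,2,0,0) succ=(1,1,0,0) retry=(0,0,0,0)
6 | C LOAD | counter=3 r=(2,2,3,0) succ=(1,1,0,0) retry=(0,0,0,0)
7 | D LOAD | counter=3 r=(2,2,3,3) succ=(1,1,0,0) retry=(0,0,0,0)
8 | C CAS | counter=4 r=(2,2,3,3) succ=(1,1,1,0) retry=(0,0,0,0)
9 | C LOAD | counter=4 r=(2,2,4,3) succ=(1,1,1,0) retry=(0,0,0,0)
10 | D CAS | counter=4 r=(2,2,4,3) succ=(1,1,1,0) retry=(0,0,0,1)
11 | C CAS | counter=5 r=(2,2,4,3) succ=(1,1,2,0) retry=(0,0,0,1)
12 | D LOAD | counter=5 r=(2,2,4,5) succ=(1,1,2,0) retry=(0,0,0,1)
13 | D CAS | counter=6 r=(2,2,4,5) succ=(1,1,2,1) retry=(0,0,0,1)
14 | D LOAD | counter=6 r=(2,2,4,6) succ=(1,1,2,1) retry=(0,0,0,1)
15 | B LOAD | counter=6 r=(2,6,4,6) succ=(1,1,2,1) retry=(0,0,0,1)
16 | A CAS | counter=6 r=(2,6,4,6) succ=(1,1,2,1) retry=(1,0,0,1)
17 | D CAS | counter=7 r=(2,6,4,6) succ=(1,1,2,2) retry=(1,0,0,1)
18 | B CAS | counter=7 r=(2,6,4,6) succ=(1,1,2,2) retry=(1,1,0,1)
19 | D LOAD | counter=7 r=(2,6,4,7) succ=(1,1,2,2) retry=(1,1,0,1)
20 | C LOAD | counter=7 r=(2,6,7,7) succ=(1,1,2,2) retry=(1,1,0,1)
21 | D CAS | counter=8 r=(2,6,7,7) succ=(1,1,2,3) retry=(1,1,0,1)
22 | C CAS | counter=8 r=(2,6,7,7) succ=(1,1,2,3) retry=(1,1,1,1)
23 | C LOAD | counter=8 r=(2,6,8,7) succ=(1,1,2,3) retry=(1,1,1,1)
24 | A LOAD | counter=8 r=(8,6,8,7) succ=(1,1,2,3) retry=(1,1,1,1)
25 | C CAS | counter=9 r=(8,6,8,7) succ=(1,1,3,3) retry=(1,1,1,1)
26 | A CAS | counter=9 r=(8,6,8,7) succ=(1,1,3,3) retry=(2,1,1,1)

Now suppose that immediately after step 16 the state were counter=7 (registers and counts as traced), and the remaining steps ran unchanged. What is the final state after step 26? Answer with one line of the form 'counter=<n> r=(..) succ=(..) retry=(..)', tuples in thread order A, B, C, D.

state after step 16 := counter=7 r=(2,6,4,6) succ=(1,1,2,1) retry=(1,0,0,1)
17 | D CAS | counter=7 r=(2,6,4,6) succ=(1,1,2,1) retry=(1,0,0,2)
18 | B CAS | counter=7 r=(2,6,4,6) succ=(1,1,2,1) retry=(1,1,0,2)
19 | D LOAD | counter=7 r=(2,6,4,7) succ=(1,1,2,1) retry=(1,1,0,2)
20 | C LOAD | counter=7 r=(2,6,7,7) succ=(1,1,2,1) retry=(1,1,0,2)
21 | D CAS | counter=8 r=(2,6,7,7) succ=(1,1,2,2) retry=(1,1,0,2)
22 | C CAS | counter=8 r=(2,6,7,7) succ=(1,1,2,2) retry=(1,1,1,2)
23 | C LOAD | counter=8 r=(2,6,8,7) succ=(1,1,2,2) retry=(1,1,1,2)
24 | A LOAD | counter=8 r=(8,6,8,7) succ=(1,1,2,2) retry=(1,1,1,2)
25 | C CAS | counter=9 r=(8,6,8,7) succ=(1,1,3,2) retry=(1,1,1,2)
26 | A CAS | counter=9 r=(8,6,8,7) succ=(1,1,3,2) retry=(2,1,1,2)

counter=9 r=(8,6,8,7) succ=(1,1,3,2) retry=(2,1,1,2)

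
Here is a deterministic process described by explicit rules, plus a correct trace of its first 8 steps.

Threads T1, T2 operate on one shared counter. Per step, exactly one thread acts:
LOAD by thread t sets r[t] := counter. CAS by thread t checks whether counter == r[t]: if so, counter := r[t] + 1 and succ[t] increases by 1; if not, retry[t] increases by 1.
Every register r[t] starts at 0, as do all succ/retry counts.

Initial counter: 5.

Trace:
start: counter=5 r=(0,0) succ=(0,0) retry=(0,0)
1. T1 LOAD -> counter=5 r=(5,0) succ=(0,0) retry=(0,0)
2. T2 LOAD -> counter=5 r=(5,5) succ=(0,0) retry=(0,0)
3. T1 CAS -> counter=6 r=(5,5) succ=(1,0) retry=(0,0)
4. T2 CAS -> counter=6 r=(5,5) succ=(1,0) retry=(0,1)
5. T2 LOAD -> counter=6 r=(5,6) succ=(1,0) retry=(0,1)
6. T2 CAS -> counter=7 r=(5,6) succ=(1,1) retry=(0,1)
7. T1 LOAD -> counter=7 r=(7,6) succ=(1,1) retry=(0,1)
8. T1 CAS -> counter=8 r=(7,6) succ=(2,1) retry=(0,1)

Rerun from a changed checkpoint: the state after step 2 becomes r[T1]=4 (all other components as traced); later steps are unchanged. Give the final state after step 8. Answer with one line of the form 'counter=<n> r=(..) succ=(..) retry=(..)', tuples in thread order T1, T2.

counter=8 r=(7,6) succ=(1,2) retry=(1,0)

state after step 2 := counter=5 r=(4,5) succ=(0,0) retry=(0,0)
3. T1 CAS -> counter=5 r=(4,5) succ=(0,0) retry=(1,0)
4. T2 CAS -> counter=6 r=(4,5) succ=(0,1) retry=(1,0)
5. T2 LOAD -> counter=6 r=(4,6) succ=(0,1) retry=(1,0)
6. T2 CAS -> counter=7 r=(4,6) succ=(0,2) retry=(1,0)
7. T1 LOAD -> counter=7 r=(7,6) succ=(0,2) retry=(1,0)
8. T1 CAS -> counter=8 r=(7,6) succ=(1,2) retry=(1,0)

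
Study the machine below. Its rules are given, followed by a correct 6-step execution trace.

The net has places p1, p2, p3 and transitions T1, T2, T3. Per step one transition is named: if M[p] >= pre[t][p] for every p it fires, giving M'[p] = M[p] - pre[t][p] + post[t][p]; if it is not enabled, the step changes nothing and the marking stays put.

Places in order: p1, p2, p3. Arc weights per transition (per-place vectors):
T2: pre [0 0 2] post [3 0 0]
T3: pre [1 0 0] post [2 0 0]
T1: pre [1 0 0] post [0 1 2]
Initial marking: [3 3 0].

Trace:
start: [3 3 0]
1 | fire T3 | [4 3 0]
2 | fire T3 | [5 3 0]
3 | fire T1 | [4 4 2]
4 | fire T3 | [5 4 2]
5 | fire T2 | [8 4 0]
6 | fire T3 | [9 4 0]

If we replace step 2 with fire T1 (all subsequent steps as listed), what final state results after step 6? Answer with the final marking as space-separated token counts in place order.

(re-executing from step 2 with the substitution; state before step 2: [4 3 0])
2 | fire T1 | [3 4 2]
3 | fire T1 | [2 5 4]
4 | fire T3 | [3 5 4]
5 | fire T2 | [6 5 2]
6 | fire T3 | [7 5 2]

7 5 2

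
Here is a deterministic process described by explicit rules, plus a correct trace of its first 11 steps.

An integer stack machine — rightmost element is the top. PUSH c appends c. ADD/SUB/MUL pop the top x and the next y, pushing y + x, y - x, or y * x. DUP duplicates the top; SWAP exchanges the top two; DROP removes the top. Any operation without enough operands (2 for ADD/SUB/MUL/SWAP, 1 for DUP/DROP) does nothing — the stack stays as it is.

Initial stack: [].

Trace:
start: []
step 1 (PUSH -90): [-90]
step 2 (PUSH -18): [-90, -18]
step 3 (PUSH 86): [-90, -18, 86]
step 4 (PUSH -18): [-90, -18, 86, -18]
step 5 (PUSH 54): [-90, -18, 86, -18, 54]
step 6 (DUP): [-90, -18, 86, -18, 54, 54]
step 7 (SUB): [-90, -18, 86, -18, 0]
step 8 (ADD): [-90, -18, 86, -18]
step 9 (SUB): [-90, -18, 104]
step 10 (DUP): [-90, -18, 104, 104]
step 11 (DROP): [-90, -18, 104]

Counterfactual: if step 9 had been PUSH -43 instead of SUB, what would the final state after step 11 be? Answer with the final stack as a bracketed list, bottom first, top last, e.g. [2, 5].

(re-executing from step 9 with the substitution; state before step 9: [-90, -18, 86, -18])
step 9 (PUSH -43): [-90, -18, 86, -18, -43]
step 10 (DUP): [-90, -18, 86, -18, -43, -43]
step 11 (DROP): [-90, -18, 86, -18, -43]

[-90, -18, 86, -18, -43]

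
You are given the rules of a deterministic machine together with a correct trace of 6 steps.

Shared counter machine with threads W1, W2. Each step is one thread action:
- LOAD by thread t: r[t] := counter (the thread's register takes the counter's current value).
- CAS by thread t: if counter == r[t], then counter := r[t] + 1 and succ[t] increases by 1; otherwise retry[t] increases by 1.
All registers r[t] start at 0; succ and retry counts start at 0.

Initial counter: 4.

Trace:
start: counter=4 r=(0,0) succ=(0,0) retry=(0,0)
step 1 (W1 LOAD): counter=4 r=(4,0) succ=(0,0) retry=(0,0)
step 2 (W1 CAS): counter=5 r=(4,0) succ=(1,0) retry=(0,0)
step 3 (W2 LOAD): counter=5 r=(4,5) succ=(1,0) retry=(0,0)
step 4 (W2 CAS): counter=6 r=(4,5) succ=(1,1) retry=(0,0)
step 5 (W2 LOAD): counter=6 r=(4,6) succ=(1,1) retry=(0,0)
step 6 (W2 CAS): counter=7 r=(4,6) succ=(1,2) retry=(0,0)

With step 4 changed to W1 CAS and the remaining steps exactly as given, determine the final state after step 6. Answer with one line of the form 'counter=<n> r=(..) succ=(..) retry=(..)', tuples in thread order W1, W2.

counter=6 r=(4,5) succ=(1,1) retry=(1,0)

(re-executing from step 4 with the substitution; state before step 4: counter=5 r=(4,5) succ=(1,0) retry=(0,0))
step 4 (W1 CAS): counter=5 r=(4,5) succ=(1,0) retry=(1,0)
step 5 (W2 LOAD): counter=5 r=(4,5) succ=(1,0) retry=(1,0)
step 6 (W2 CAS): counter=6 r=(4,5) succ=(1,1) retry=(1,0)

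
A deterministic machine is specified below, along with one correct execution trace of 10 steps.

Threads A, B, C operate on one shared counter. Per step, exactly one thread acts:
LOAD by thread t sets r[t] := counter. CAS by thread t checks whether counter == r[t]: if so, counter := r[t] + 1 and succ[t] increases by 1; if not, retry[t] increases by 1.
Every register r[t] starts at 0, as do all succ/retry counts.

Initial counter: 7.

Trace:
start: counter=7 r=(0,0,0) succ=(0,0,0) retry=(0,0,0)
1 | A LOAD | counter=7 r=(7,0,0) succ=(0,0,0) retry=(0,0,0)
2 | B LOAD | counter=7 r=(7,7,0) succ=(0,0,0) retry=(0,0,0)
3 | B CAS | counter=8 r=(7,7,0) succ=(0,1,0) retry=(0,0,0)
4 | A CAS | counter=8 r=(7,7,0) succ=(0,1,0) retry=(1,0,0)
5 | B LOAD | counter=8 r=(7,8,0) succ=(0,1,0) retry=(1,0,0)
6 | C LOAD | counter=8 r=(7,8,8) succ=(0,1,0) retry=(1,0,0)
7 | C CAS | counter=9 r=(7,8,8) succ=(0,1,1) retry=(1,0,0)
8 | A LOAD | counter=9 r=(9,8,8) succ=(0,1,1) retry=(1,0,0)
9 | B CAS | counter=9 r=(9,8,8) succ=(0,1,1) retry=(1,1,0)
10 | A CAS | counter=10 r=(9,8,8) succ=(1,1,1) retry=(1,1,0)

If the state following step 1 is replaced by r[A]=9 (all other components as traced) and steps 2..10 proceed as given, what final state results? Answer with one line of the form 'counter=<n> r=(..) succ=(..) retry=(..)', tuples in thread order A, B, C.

state after step 1 := counter=7 r=(9,0,0) succ=(0,0,0) retry=(0,0,0)
2 | B LOAD | counter=7 r=(9,7,0) succ=(0,0,0) retry=(0,0,0)
3 | B CAS | counter=8 r=(9,7,0) succ=(0,1,0) retry=(0,0,0)
4 | A CAS | counter=8 r=(9,7,0) succ=(0,1,0) retry=(1,0,0)
5 | B LOAD | counter=8 r=(9,8,0) succ=(0,1,0) retry=(1,0,0)
6 | C LOAD | counter=8 r=(9,8,8) succ=(0,1,0) retry=(1,0,0)
7 | C CAS | counter=9 r=(9,8,8) succ=(0,1,1) retry=(1,0,0)
8 | A LOAD | counter=9 r=(9,8,8) succ=(0,1,1) retry=(1,0,0)
9 | B CAS | counter=9 r=(9,8,8) succ=(0,1,1) retry=(1,1,0)
10 | A CAS | counter=10 r=(9,8,8) succ=(1,1,1) retry=(1,1,0)

counter=10 r=(9,8,8) succ=(1,1,1) retry=(1,1,0)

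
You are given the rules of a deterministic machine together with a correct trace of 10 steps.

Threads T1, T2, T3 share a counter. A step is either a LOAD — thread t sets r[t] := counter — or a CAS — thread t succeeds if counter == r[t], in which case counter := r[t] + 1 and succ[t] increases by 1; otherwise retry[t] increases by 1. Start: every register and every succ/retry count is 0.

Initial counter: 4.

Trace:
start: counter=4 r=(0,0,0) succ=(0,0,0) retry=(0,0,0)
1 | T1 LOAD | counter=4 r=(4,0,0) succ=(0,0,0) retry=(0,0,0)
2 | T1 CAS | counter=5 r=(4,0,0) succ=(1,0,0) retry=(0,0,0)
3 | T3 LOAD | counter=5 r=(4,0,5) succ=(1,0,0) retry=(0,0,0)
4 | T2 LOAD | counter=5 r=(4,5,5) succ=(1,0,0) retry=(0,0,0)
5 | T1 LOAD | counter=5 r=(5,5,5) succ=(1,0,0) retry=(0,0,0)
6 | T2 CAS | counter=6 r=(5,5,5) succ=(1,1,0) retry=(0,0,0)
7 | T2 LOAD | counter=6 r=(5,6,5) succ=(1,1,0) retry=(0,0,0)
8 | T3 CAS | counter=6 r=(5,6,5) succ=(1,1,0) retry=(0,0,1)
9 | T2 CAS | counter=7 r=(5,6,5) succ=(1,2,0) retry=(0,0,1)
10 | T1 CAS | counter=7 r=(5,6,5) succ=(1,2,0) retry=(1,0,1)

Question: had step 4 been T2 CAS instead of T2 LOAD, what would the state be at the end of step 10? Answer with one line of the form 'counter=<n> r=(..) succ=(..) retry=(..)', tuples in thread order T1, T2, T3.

counter=6 r=(5,5,5) succ=(1,0,1) retry=(1,3,0)

(re-executing from step 4 with the substitution; state before step 4: counter=5 r=(4,0,5) succ=(1,0,0) retry=(0,0,0))
4 | T2 CAS | counter=5 r=(4,0,5) succ=(1,0,0) retry=(0,1,0)
5 | T1 LOAD | counter=5 r=(5,0,5) succ=(1,0,0) retry=(0,1,0)
6 | T2 CAS | counter=5 r=(5,0,5) succ=(1,0,0) retry=(0,2,0)
7 | T2 LOAD | counter=5 r=(5,5,5) succ=(1,0,0) retry=(0,2,0)
8 | T3 CAS | counter=6 r=(5,5,5) succ=(1,0,1) retry=(0,2,0)
9 | T2 CAS | counter=6 r=(5,5,5) succ=(1,0,1) retry=(0,3,0)
10 | T1 CAS | counter=6 r=(5,5,5) succ=(1,0,1) retry=(1,3,0)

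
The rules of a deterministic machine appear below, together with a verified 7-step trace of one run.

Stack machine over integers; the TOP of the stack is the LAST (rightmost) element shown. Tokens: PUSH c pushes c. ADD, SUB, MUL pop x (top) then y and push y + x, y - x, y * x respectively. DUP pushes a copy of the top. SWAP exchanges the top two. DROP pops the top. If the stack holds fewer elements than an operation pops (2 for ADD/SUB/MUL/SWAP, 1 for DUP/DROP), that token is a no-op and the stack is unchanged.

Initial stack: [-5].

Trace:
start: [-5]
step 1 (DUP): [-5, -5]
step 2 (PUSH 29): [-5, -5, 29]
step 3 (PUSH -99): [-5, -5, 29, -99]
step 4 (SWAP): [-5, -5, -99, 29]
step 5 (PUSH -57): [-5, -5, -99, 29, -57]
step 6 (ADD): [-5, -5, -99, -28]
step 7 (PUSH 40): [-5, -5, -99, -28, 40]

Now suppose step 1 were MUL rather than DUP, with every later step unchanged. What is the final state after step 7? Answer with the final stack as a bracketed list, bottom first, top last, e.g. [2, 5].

(re-executing from step 1 with the substitution; state before step 1: [-5])
step 1 (MUL): [-5]
step 2 (PUSH 29): [-5, 29]
step 3 (PUSH -99): [-5, 29, -99]
step 4 (SWAP): [-5, -99, 29]
step 5 (PUSH -57): [-5, -99, 29, -57]
step 6 (ADD): [-5, -99, -28]
step 7 (PUSH 40): [-5, -99, -28, 40]

[-5, -99, -28, 40]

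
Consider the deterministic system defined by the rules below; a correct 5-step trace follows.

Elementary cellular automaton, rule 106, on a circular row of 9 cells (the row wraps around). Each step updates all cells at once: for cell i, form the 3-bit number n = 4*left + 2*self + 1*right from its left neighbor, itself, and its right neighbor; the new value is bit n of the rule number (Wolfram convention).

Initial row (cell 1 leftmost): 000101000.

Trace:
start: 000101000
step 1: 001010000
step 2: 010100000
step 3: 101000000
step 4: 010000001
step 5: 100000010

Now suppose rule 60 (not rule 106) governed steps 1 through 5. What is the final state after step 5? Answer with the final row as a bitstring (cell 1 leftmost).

110111111

(re-executing steps 1..5 under rule 60; state before step 1: 000101000)
step 1: 000111100
step 2: 000100010
step 3: 000110011
step 4: 100101010
step 5: 110111111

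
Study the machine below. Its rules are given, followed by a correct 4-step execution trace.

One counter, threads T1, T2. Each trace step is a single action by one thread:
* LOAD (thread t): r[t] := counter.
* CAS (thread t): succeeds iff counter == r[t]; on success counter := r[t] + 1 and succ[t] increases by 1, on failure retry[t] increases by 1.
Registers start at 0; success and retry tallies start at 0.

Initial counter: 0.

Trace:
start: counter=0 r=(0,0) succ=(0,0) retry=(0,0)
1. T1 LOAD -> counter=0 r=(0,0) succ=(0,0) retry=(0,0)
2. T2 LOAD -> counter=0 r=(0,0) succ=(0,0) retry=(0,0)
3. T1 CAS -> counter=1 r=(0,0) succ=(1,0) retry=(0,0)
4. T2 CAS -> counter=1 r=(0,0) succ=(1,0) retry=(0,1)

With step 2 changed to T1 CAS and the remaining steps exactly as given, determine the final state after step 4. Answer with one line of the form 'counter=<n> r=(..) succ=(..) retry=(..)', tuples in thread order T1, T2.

counter=1 r=(0,0) succ=(1,0) retry=(1,1)

(re-executing from step 2 with the substitution; state before step 2: counter=0 r=(0,0) succ=(0,0) retry=(0,0))
2. T1 CAS -> counter=1 r=(0,0) succ=(1,0) retry=(0,0)
3. T1 CAS -> counter=1 r=(0,0) succ=(1,0) retry=(1,0)
4. T2 CAS -> counter=1 r=(0,0) succ=(1,0) retry=(1,1)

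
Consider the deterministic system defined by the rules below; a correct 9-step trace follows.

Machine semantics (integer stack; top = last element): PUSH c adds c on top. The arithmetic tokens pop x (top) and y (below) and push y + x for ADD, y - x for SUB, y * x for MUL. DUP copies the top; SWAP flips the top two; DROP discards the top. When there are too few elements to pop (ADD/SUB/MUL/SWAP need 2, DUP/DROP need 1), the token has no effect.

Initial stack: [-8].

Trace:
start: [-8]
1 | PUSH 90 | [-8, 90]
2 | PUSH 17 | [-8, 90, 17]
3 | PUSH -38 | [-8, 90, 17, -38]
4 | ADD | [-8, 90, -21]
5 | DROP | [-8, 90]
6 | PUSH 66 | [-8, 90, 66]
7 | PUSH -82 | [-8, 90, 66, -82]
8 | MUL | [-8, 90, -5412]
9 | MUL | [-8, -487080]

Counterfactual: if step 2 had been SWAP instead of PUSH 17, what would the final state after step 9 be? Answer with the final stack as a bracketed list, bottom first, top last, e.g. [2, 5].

(re-executing from step 2 with the substitution; state before step 2: [-8, 90])
2 | SWAP | [90, -8]
3 | PUSH -38 | [90, -8, -38]
4 | ADD | [90, -46]
5 | DROP | [90]
6 | PUSH 66 | [90, 66]
7 | PUSH -82 | [90, 66, -82]
8 | MUL | [90, -5412]
9 | MUL | [-487080]

[-487080]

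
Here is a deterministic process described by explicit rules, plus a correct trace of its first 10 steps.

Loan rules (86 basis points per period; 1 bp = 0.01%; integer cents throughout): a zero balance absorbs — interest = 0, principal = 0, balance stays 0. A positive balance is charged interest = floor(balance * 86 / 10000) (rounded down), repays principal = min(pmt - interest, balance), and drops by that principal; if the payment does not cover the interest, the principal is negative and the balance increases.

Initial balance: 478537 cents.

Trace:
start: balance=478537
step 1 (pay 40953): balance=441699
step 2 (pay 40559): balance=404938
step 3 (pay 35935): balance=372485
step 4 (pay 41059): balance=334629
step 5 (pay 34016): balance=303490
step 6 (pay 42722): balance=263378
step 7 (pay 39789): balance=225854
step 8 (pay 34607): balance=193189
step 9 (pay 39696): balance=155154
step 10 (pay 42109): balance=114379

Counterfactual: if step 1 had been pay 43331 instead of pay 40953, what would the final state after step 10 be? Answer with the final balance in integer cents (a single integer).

(re-executing from step 1 with the substitution; state before step 1: balance=478537)
step 1 (pay 43331): balance=439321
step 2 (pay 40559): balance=402540
step 3 (pay 35935): balance=370066
step 4 (pay 41059): balance=332189
step 5 (pay 34016): balance=301029
step 6 (pay 42722): balance=260895
step 7 (pay 39789): balance=223349
step 8 (pay 34607): balance=190662
step 9 (pay 39696): balance=152605
step 10 (pay 42109): balance=111808

111808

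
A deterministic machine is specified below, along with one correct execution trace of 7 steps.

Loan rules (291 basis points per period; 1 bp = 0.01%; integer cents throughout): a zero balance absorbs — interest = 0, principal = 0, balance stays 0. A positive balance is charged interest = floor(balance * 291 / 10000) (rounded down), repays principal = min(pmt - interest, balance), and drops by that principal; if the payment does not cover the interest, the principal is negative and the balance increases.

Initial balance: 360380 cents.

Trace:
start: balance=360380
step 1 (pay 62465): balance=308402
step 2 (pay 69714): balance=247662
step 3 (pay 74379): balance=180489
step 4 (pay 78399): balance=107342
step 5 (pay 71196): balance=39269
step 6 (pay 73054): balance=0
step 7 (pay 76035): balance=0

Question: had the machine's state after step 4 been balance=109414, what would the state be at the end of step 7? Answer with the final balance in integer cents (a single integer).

0

state after step 4 := balance=109414
step 5 (pay 71196): balance=41401
step 6 (pay 73054): balance=0
step 7 (pay 76035): balance=0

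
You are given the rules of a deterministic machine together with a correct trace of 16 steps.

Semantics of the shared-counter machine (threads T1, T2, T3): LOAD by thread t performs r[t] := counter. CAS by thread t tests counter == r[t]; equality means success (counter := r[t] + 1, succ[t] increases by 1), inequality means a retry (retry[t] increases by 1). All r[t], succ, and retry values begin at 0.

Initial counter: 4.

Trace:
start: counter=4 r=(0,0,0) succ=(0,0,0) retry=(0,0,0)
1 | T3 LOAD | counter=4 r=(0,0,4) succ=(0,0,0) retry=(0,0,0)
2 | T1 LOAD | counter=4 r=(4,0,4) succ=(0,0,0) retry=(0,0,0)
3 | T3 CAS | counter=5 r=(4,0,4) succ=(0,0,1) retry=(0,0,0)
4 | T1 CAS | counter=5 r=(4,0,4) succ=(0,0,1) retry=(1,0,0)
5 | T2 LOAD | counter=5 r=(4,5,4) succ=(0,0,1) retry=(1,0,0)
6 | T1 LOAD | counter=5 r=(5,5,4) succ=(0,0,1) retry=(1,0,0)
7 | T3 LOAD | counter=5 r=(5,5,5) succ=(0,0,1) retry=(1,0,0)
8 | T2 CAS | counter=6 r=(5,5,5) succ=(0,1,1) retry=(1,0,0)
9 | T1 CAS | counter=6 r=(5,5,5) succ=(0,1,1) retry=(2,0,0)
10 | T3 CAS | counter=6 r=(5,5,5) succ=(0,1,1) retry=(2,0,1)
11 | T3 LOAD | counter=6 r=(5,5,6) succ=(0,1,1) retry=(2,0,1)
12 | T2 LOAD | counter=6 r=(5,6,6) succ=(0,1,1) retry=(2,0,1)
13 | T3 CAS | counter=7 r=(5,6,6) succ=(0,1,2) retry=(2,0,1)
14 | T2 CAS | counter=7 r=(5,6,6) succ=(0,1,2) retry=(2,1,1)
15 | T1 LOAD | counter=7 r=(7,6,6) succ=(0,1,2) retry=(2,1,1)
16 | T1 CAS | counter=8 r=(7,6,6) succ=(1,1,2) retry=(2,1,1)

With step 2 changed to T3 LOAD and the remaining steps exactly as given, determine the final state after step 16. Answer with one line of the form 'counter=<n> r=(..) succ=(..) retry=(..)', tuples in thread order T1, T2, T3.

counter=8 r=(7,6,6) succ=(1,1,2) retry=(2,1,1)

(re-executing from step 2 with the substitution; state before step 2: counter=4 r=(0,0,4) succ=(0,0,0) retry=(0,0,0))
2 | T3 LOAD | counter=4 r=(0,0,4) succ=(0,0,0) retry=(0,0,0)
3 | T3 CAS | counter=5 r=(0,0,4) succ=(0,0,1) retry=(0,0,0)
4 | T1 CAS | counter=5 r=(0,0,4) succ=(0,0,1) retry=(1,0,0)
5 | T2 LOAD | counter=5 r=(0,5,4) succ=(0,0,1) retry=(1,0,0)
6 | T1 LOAD | counter=5 r=(5,5,4) succ=(0,0,1) retry=(1,0,0)
7 | T3 LOAD | counter=5 r=(5,5,5) succ=(0,0,1) retry=(1,0,0)
8 | T2 CAS | counter=6 r=(5,5,5) succ=(0,1,1) retry=(1,0,0)
9 | T1 CAS | counter=6 r=(5,5,5) succ=(0,1,1) retry=(2,0,0)
10 | T3 CAS | counter=6 r=(5,5,5) succ=(0,1,1) retry=(2,0,1)
11 | T3 LOAD | counter=6 r=(5,5,6) succ=(0,1,1) retry=(2,0,1)
12 | T2 LOAD | counter=6 r=(5,6,6) succ=(0,1,1) retry=(2,0,1)
13 | T3 CAS | counter=7 r=(5,6,6) succ=(0,1,2) retry=(2,0,1)
14 | T2 CAS | counter=7 r=(5,6,6) succ=(0,1,2) retry=(2,1,1)
15 | T1 LOAD | counter=7 r=(7,6,6) succ=(0,1,2) retry=(2,1,1)
16 | T1 CAS | counter=8 r=(7,6,6) succ=(1,1,2) retry=(2,1,1)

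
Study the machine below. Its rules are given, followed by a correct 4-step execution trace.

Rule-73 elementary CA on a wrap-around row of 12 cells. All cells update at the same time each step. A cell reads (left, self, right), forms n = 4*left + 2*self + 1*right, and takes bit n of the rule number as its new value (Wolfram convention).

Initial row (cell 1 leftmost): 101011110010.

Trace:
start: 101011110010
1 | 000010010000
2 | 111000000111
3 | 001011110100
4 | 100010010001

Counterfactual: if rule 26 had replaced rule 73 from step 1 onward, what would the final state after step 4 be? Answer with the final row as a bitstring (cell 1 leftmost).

110100101010

(re-executing steps 1..4 under rule 26; state before step 1: 101011110010)
1 | 000010001100
2 | 000101011010
3 | 001000010001
4 | 110100101010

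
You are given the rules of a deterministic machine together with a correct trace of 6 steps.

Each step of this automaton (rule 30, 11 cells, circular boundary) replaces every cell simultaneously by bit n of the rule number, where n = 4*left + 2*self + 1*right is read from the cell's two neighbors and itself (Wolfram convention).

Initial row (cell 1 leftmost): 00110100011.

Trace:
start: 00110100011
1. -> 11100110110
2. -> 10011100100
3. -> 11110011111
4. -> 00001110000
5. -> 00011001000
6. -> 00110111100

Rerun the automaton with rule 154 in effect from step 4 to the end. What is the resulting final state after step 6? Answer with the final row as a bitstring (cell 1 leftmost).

(re-executing steps 4..6 under rule 154; state before step 4: 11110011111)
4. -> 11101111111
5. -> 11001111111
6. -> 10111111111

10111111111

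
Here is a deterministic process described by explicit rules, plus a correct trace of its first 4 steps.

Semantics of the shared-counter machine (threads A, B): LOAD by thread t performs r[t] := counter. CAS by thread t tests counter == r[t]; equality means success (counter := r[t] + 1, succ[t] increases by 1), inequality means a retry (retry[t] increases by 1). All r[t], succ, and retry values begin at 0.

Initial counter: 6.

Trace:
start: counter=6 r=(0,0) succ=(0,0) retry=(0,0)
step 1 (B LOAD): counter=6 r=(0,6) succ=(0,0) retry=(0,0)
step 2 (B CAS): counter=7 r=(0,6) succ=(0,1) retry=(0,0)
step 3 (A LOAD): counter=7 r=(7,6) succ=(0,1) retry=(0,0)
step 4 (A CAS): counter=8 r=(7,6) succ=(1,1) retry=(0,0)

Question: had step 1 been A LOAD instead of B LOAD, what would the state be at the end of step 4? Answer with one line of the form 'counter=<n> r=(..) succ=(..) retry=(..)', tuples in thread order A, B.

counter=7 r=(6,0) succ=(1,0) retry=(0,1)

(re-executing from step 1 with the substitution; state before step 1: counter=6 r=(0,0) succ=(0,0) retry=(0,0))
step 1 (A LOAD): counter=6 r=(6,0) succ=(0,0) retry=(0,0)
step 2 (B CAS): counter=6 r=(6,0) succ=(0,0) retry=(0,1)
step 3 (A LOAD): counter=6 r=(6,0) succ=(0,0) retry=(0,1)
step 4 (A CAS): counter=7 r=(6,0) succ=(1,0) retry=(0,1)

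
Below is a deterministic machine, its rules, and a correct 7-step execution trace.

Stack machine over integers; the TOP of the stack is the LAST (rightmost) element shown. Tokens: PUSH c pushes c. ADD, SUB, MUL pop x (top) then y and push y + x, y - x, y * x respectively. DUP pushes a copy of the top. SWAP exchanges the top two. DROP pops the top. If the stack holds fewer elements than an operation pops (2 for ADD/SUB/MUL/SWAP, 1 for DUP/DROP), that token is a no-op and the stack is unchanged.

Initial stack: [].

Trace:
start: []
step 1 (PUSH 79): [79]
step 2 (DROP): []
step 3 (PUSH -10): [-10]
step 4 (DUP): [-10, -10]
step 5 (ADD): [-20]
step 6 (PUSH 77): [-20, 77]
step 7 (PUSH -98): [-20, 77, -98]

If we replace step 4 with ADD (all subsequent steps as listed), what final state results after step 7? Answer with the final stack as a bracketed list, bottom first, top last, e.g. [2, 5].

(re-executing from step 4 with the substitution; state before step 4: [-10])
step 4 (ADD): [-10]
step 5 (ADD): [-10]
step 6 (PUSH 77): [-10, 77]
step 7 (PUSH -98): [-10, 77, -98]

[-10, 77, -98]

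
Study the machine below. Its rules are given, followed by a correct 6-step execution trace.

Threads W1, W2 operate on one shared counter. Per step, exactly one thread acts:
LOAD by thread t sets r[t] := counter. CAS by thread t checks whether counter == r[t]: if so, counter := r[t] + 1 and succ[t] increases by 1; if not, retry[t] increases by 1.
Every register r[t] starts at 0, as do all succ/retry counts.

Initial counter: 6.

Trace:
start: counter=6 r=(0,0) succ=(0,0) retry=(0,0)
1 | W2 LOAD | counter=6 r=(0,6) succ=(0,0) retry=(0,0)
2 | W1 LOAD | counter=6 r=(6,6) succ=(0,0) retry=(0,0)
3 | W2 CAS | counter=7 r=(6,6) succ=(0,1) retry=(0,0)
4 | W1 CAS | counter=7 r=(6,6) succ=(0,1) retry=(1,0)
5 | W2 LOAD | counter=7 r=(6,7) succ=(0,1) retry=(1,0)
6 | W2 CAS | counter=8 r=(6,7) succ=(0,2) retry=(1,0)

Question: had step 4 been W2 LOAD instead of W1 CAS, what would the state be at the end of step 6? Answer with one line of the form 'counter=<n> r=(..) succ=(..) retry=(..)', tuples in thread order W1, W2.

(re-executing from step 4 with the substitution; state before step 4: counter=7 r=(6,6) succ=(0,1) retry=(0,0))
4 | W2 LOAD | counter=7 r=(6,7) succ=(0,1) retry=(0,0)
5 | W2 LOAD | counter=7 r=(6,7) succ=(0,1) retry=(0,0)
6 | W2 CAS | counter=8 r=(6,7) succ=(0,2) retry=(0,0)

counter=8 r=(6,7) succ=(0,2) retry=(0,0)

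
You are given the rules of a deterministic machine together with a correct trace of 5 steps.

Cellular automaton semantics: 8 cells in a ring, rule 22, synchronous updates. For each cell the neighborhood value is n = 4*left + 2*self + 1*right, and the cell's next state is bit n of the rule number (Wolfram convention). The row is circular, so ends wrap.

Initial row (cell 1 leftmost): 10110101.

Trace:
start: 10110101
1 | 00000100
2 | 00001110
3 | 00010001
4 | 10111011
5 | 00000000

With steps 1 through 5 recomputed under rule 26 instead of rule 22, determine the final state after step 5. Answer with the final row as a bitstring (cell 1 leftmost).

00010010

(re-executing steps 1..5 under rule 26; state before step 1: 10110101)
1 | 00100001
2 | 11010010
3 | 10001100
4 | 01011011
5 | 00010010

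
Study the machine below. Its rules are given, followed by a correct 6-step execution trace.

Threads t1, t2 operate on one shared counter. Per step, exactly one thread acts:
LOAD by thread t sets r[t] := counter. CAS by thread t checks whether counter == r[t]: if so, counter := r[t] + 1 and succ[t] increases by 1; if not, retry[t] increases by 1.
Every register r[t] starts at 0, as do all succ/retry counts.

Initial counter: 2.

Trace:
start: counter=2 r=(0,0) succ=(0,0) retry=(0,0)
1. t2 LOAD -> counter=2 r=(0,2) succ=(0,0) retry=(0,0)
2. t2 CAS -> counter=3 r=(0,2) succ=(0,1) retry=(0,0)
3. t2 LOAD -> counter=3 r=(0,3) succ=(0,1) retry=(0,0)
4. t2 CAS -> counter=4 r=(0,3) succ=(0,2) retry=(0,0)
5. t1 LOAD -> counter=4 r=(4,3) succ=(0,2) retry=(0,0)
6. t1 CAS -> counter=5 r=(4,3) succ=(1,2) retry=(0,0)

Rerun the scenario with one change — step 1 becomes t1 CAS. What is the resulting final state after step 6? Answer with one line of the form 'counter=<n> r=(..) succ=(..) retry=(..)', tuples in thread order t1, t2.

counter=4 r=(3,2) succ=(1,1) retry=(1,1)

(re-executing from step 1 with the substitution; state before step 1: counter=2 r=(0,0) succ=(0,0) retry=(0,0))
1. t1 CAS -> counter=2 r=(0,0) succ=(0,0) retry=(1,0)
2. t2 CAS -> counter=2 r=(0,0) succ=(0,0) retry=(1,1)
3. t2 LOAD -> counter=2 r=(0,2) succ=(0,0) retry=(1,1)
4. t2 CAS -> counter=3 r=(0,2) succ=(0,1) retry=(1,1)
5. t1 LOAD -> counter=3 r=(3,2) succ=(0,1) retry=(1,1)
6. t1 CAS -> counter=4 r=(3,2) succ=(1,1) retry=(1,1)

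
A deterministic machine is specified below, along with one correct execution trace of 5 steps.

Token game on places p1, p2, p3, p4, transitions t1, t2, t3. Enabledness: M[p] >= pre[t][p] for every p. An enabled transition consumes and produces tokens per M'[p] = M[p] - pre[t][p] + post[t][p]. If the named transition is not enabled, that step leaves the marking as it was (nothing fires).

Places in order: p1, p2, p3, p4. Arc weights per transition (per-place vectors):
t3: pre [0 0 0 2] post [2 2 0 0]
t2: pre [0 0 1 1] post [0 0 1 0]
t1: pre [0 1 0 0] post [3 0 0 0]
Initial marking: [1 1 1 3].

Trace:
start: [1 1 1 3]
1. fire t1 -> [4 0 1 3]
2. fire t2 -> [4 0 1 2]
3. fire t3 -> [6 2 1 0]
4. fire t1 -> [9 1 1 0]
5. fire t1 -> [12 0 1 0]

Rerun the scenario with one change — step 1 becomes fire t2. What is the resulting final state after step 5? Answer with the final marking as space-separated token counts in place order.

4 0 1 1

(re-executing from step 1 with the substitution; state before step 1: [1 1 1 3])
1. fire t2 -> [1 1 1 2]
2. fire t2 -> [1 1 1 1]
3. fire t3 -> [1 1 1 1]
4. fire t1 -> [4 0 1 1]
5. fire t1 -> [4 0 1 1]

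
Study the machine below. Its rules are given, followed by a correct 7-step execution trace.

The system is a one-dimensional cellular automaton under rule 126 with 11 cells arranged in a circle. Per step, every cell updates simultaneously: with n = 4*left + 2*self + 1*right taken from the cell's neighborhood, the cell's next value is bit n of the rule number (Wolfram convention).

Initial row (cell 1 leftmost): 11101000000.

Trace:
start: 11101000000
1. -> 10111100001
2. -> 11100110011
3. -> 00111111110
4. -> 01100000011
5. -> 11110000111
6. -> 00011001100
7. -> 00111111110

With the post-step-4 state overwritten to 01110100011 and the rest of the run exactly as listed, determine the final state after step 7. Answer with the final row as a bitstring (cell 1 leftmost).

11011110110

state after step 4 := 01110100011
5. -> 11011110111
6. -> 01110011100
7. -> 11011110110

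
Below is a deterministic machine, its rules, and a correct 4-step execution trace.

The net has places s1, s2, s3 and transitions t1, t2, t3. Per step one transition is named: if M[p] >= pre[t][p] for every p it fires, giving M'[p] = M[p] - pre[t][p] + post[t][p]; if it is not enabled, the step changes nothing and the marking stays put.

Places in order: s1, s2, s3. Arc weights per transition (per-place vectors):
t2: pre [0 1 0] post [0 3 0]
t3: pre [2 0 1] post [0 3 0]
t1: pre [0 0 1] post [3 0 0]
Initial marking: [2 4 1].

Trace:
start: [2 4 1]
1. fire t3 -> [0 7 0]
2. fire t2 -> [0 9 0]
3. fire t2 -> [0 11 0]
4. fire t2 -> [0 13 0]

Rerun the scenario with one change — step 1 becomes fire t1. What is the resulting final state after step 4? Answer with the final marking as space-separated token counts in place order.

(re-executing from step 1 with the substitution; state before step 1: [2 4 1])
1. fire t1 -> [5 4 0]
2. fire t2 -> [5 6 0]
3. fire t2 -> [5 8 0]
4. fire t2 -> [5 10 0]

5 10 0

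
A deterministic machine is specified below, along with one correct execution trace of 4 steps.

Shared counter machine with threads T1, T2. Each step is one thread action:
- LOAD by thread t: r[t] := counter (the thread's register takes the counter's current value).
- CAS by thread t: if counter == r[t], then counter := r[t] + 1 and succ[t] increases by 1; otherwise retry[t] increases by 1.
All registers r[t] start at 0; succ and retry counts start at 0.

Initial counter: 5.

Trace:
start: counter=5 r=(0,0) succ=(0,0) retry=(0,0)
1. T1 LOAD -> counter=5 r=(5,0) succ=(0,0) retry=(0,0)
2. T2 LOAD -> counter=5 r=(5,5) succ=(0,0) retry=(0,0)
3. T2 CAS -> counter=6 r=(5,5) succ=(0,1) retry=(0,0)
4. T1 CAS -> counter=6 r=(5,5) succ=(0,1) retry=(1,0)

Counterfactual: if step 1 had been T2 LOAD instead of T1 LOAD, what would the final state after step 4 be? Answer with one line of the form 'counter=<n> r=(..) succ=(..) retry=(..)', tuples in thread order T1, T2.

counter=6 r=(0,5) succ=(0,1) retry=(1,0)

(re-executing from step 1 with the substitution; state before step 1: counter=5 r=(0,0) succ=(0,0) retry=(0,0))
1. T2 LOAD -> counter=5 r=(0,5) succ=(0,0) retry=(0,0)
2. T2 LOAD -> counter=5 r=(0,5) succ=(0,0) retry=(0,0)
3. T2 CAS -> counter=6 r=(0,5) succ=(0,1) retry=(0,0)
4. T1 CAS -> counter=6 r=(0,5) succ=(0,1) retry=(1,0)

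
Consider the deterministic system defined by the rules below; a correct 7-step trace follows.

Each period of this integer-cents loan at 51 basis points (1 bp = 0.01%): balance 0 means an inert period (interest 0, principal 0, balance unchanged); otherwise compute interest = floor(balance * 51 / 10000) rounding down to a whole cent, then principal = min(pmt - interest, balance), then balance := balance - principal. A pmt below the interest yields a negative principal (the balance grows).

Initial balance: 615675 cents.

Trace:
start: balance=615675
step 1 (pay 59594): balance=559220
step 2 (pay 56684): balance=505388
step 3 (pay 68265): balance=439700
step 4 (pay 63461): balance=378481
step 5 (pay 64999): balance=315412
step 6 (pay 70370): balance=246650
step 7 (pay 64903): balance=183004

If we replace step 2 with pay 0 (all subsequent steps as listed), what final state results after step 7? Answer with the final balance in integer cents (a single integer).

241149

(re-executing from step 2 with the substitution; state before step 2: balance=559220)
step 2 (pay 0): balance=562072
step 3 (pay 68265): balance=496673
step 4 (pay 63461): balance=435745
step 5 (pay 64999): balance=372968
step 6 (pay 70370): balance=304500
step 7 (pay 64903): balance=241149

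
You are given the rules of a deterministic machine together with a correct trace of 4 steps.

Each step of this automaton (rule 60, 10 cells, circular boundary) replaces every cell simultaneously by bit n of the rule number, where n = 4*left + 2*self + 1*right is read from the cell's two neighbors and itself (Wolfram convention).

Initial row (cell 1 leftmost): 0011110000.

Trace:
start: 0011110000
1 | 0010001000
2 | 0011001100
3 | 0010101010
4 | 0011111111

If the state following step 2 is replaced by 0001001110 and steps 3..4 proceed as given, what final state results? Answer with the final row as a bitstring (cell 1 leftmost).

state after step 2 := 0001001110
3 | 0001101001
4 | 1001011101

1001011101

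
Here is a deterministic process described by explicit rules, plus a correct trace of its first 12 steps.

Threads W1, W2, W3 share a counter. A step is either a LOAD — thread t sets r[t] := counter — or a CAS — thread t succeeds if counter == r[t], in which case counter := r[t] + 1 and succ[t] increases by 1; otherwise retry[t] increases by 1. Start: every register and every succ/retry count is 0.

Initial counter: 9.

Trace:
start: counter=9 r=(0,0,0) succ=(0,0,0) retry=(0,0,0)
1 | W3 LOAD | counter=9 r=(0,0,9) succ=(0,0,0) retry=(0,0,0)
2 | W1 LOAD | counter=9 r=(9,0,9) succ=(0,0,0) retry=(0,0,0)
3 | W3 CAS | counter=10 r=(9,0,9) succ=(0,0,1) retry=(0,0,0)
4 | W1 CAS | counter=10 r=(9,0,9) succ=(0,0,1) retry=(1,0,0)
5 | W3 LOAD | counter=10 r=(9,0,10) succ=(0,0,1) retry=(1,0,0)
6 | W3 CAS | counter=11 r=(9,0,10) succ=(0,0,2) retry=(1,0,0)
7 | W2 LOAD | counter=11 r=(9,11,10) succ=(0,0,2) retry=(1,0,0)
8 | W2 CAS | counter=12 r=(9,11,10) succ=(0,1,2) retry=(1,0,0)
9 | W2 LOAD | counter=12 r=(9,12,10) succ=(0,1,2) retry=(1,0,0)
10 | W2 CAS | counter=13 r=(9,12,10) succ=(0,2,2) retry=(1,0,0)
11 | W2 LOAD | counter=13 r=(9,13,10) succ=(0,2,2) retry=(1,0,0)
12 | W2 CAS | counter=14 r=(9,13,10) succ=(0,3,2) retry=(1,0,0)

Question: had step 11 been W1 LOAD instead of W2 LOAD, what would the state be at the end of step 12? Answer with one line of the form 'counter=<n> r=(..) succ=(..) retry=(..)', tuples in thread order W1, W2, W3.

counter=13 r=(13,12,10) succ=(0,2,2) retry=(1,1,0)

(re-executing from step 11 with the substitution; state before step 11: counter=13 r=(9,12,10) succ=(0,2,2) retry=(1,0,0))
11 | W1 LOAD | counter=13 r=(13,12,10) succ=(0,2,2) retry=(1,0,0)
12 | W2 CAS | counter=13 r=(13,12,10) succ=(0,2,2) retry=(1,1,0)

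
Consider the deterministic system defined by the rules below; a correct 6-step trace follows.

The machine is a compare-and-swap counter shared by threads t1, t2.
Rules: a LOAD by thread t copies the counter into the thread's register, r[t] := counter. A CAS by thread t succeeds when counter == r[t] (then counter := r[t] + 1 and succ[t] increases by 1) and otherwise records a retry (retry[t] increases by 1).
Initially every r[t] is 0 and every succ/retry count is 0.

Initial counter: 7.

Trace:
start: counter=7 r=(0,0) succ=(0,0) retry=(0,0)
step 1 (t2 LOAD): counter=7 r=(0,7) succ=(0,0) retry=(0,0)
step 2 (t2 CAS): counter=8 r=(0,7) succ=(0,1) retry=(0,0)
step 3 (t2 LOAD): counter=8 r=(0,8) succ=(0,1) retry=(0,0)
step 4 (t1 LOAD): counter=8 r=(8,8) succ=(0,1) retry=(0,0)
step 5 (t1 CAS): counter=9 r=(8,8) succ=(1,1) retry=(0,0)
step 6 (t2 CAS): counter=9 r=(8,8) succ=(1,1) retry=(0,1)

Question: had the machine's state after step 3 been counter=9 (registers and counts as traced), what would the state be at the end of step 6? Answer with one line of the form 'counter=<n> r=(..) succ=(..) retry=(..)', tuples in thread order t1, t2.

state after step 3 := counter=9 r=(0,8) succ=(0,1) retry=(0,0)
step 4 (t1 LOAD): counter=9 r=(9,8) succ=(0,1) retry=(0,0)
step 5 (t1 CAS): counter=10 r=(9,8) succ=(1,1) retry=(0,0)
step 6 (t2 CAS): counter=10 r=(9,8) succ=(1,1) retry=(0,1)

counter=10 r=(9,8) succ=(1,1) retry=(0,1)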